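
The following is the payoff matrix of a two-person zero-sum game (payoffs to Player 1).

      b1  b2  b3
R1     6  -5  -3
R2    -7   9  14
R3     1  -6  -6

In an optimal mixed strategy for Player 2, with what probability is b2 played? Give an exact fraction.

Row minima: R1 → -5, R2 → -7, R3 → -6; maximin = -5.
Column maxima: b1 → 6, b2 → 9, b3 → 14; minimax = 6.
-5 ≠ 6, so there is no saddle point; optimal play is mixed.
R3 is strictly dominated by R1, so Player 1 never plays it.
With R3 eliminated, b3 is strictly dominated by b2 (it gives Player 1 strictly more in every remaining row), so Player 2 never plays it.
On the remaining 2×2 (R1, R2 vs b1, b2):
Let Player 1 play R1 with probability p. Expected payoff against b1: 6p + (-7)(1−p) = 13p − 7; against b2: (-5)p + 9(1−p) = −14p + 9.
Setting these equal: 13p − 7 = −14p + 9 ⇒ 27p = 16 ⇒ p = 16/27, and the value is (13)·(16/27) − 7 = 19/27.
For Player 2: with q = P(b1), equating R1's and R2's payoffs gives 11q − 5 = −16q + 9 ⇒ q = 14/27.

13/27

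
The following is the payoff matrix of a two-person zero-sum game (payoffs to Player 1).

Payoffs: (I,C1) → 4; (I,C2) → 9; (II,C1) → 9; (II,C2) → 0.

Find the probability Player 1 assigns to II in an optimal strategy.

Row minima: I → 4, II → 0; maximin = 4.
Column maxima: C1 → 9, C2 → 9; minimax = 9.
4 ≠ 9, so there is no saddle point; optimal play is mixed.
Let Player 1 play I with probability p. Expected payoff against C1: 4p + 9(1−p) = −5p + 9; against C2: 9p + 0(1−p) = 9p.
Setting these equal: −5p + 9 = 9p ⇒ −14p = -9 ⇒ p = 9/14, and the value is (-5)·(9/14) + 9 = 81/14.
For Player 2: with q = P(C1), equating I's and II's payoffs gives −5q + 9 = 9q ⇒ q = 9/14.

5/14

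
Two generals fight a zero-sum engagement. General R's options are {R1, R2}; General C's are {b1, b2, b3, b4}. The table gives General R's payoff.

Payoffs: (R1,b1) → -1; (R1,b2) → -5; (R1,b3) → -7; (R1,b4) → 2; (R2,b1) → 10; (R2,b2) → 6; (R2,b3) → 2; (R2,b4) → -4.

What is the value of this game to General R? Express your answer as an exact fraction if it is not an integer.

-8/5

Row minima: R1 → -7, R2 → -4; maximin = -4.
Column maxima: b1 → 10, b2 → 6, b3 → 2, b4 → 2; minimax = 2.
-4 ≠ 2, so there is no saddle point; optimal play is mixed.
b1 is strictly dominated by b2 (it gives General R strictly more in every row), so General C never plays it.
b2 is strictly dominated by b3 (it gives General R strictly more in every row), so General C never plays it.
On the remaining 2×2 (R1, R2 vs b3, b4):
Let General R play R1 with probability p. Expected payoff against b3: (-7)p + 2(1−p) = −9p + 2; against b4: 2p + (-4)(1−p) = 6p − 4.
Setting these equal: −9p + 2 = 6p − 4 ⇒ −15p = -6 ⇒ p = 2/5, and the value is (-9)·(2/5) + 2 = -8/5.
For General C: with q = P(b3), equating R1's and R2's payoffs gives −9q + 2 = 6q − 4 ⇒ q = 2/5.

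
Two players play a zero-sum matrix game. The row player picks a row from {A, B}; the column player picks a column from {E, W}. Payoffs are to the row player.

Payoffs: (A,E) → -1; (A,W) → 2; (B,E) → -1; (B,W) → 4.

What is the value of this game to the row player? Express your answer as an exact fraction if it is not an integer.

Row minima: A → -1, B → -1; maximin = -1.
Column maxima: E → -1, W → 4; minimax = -1.
Since maximin = minimax = -1, there is a saddle point and the value is -1.

-1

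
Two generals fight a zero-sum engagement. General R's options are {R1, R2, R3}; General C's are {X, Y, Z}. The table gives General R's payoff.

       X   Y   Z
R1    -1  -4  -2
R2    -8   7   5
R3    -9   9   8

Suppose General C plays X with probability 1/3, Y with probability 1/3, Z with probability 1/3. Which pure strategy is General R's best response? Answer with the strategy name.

R3

Expected payoff of R1: (1/3)·(-1) + (1/3)·(-4) + (1/3)·(-2) = -7/3.
Expected payoff of R2: (1/3)·(-8) + (1/3)·7 + (1/3)·5 = 4/3.
Expected payoff of R3: (1/3)·(-9) + (1/3)·9 + (1/3)·8 = 8/3.
The largest is 8/3, so General R's best response is R3.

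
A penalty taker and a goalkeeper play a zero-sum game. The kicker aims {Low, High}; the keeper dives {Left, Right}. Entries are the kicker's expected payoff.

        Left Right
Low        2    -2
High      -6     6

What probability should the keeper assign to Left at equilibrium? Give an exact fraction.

1/2

Row minima: Low → -2, High → -6; maximin = -2.
Column maxima: Left → 2, Right → 6; minimax = 2.
-2 ≠ 2, so there is no saddle point; optimal play is mixed.
Let the kicker play Low with probability p. Expected payoff against Left: 2p + (-6)(1−p) = 8p − 6; against Right: (-2)p + 6(1−p) = −8p + 6.
Setting these equal: 8p − 6 = −8p + 6 ⇒ 16p = 12 ⇒ p = 3/4, and the value is (8)·(3/4) − 6 = 0.
For the keeper: with q = P(Left), equating Low's and High's payoffs gives 4q − 2 = −12q + 6 ⇒ q = 1/2.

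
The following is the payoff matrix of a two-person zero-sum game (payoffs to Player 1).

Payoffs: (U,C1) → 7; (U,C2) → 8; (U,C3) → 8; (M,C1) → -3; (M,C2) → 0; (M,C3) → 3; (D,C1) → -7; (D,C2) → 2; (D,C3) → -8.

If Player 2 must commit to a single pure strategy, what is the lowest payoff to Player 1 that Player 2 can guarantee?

7

Column maxima: C1 → 7, C2 → 8, C3 → 8.
The smallest of these is 7.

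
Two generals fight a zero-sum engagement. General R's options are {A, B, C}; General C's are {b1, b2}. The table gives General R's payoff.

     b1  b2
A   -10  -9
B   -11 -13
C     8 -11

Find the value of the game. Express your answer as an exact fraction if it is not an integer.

Row minima: A → -10, B → -13, C → -11; maximin = -10.
Column maxima: b1 → 8, b2 → -9; minimax = -9.
-10 ≠ -9, so there is no saddle point; optimal play is mixed.
B is strictly dominated by A, so General R never plays it.
On the remaining 2×2 (A, C vs b1, b2):
Let General R play A with probability p. Expected payoff against b1: (-10)p + 8(1−p) = −18p + 8; against b2: (-9)p + (-11)(1−p) = 2p − 11.
Setting these equal: −18p + 8 = 2p − 11 ⇒ −20p = -19 ⇒ p = 19/20, and the value is (-18)·(19/20) + 8 = -91/10.
For General C: with q = P(b1), equating A's and C's payoffs gives −q − 9 = 19q − 11 ⇒ q = 1/10.

-91/10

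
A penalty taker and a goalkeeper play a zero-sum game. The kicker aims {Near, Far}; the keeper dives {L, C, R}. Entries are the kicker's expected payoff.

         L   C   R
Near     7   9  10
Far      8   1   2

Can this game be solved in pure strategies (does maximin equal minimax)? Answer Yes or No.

Row minima: Near → 7, Far → 1; maximin = 7.
Column maxima: L → 8, C → 9, R → 10; minimax = 8.
7 ≠ 8, so no pure-strategy equilibrium exists.

No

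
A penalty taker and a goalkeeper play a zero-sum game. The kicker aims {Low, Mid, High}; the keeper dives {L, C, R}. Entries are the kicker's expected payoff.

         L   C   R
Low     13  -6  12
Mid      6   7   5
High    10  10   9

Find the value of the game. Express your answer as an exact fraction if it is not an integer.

174/19

Row minima: Low → -6, Mid → 5, High → 9; maximin = 9.
Column maxima: L → 13, C → 10, R → 12; minimax = 10.
9 ≠ 10, so there is no saddle point; optimal play is mixed.
Mid is strictly dominated by High, so the kicker never plays it.
L is strictly dominated by R (it gives the kicker strictly more in every row), so the keeper never plays it.
On the remaining 2×2 (Low, High vs C, R):
Let the kicker play Low with probability p. Expected payoff against C: (-6)p + 10(1−p) = −16p + 10; against R: 12p + 9(1−p) = 3p + 9.
Setting these equal: −16p + 10 = 3p + 9 ⇒ −19p = -1 ⇒ p = 1/19, and the value is (-16)·(1/19) + 10 = 174/19.
For the keeper: with q = P(C), equating Low's and High's payoffs gives −18q + 12 = q + 9 ⇒ q = 3/19.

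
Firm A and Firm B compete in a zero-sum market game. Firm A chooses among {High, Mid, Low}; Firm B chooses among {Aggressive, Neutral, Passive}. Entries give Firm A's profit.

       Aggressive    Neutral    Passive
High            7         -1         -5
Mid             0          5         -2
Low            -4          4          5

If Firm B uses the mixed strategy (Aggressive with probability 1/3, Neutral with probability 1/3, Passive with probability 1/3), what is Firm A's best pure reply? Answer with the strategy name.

Low

Expected payoff of High: (1/3)·7 + (1/3)·(-1) + (1/3)·(-5) = 1/3.
Expected payoff of Mid: (1/3)·0 + (1/3)·5 + (1/3)·(-2) = 1.
Expected payoff of Low: (1/3)·(-4) + (1/3)·4 + (1/3)·5 = 5/3.
The largest is 5/3, so Firm A's best response is Low.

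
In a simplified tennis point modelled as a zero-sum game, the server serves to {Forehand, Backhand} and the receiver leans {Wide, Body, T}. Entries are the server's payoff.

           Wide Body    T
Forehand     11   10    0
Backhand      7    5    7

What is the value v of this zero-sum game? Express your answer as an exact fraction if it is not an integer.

35/6

Row minima: Forehand → 0, Backhand → 5; maximin = 5.
Column maxima: Wide → 11, Body → 10, T → 7; minimax = 7.
5 ≠ 7, so there is no saddle point; optimal play is mixed.
Wide is strictly dominated by Body (it gives the server strictly more in every row), so the receiver never plays it.
On the remaining 2×2 (Forehand, Backhand vs Body, T):
Let the server play Forehand with probability p. Expected payoff against Body: 10p + 5(1−p) = 5p + 5; against T: 0p + 7(1−p) = −7p + 7.
Setting these equal: 5p + 5 = −7p + 7 ⇒ 12p = 2 ⇒ p = 1/6, and the value is (5)·(1/6) + 5 = 35/6.
For the receiver: with q = P(Body), equating Forehand's and Backhand's payoffs gives 10q = −2q + 7 ⇒ q = 7/12.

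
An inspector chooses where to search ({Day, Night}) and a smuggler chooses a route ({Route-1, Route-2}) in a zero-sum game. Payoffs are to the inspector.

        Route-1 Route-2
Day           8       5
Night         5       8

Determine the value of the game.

Row minima: Day → 5, Night → 5; maximin = 5.
Column maxima: Route-1 → 8, Route-2 → 8; minimax = 8.
5 ≠ 8, so there is no saddle point; optimal play is mixed.
Let the inspector play Day with probability p. Expected payoff against Route-1: 8p + 5(1−p) = 3p + 5; against Route-2: 5p + 8(1−p) = −3p + 8.
Setting these equal: 3p + 5 = −3p + 8 ⇒ 6p = 3 ⇒ p = 1/2, and the value is (3)·(1/2) + 5 = 13/2.
For the smuggler: with q = P(Route-1), equating Day's and Night's payoffs gives 3q + 5 = −3q + 8 ⇒ q = 1/2.

13/2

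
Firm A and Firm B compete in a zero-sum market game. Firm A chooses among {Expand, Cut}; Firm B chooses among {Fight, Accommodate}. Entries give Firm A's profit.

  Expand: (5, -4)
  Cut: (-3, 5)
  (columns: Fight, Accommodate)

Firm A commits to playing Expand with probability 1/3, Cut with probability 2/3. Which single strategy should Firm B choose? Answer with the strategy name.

Fight

If Firm B plays Fight, Firm A's expected payoff is (1/3)·5 + (2/3)·(-3) = -1/3.
If Firm B plays Accommodate, Firm A's expected payoff is (1/3)·(-4) + (2/3)·5 = 2.
Firm B minimizes Firm A's payoff; the smallest is -1/3, so the best response is Fight.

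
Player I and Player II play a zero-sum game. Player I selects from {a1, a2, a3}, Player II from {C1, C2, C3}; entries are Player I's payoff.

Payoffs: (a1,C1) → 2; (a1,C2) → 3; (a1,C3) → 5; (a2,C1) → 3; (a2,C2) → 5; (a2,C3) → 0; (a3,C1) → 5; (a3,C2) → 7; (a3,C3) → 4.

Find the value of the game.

17/4

Row minima: a1 → 2, a2 → 0, a3 → 4; maximin = 4.
Column maxima: C1 → 5, C2 → 7, C3 → 5; minimax = 5.
4 ≠ 5, so there is no saddle point; optimal play is mixed.
a2 is strictly dominated by a3, so Player I never plays it.
C2 is strictly dominated by C1 (it gives Player I strictly more in every row), so Player II never plays it.
On the remaining 2×2 (a1, a3 vs C1, C3):
Let Player I play a1 with probability p. Expected payoff against C1: 2p + 5(1−p) = −3p + 5; against C3: 5p + 4(1−p) = p + 4.
Setting these equal: −3p + 5 = p + 4 ⇒ −4p = -1 ⇒ p = 1/4, and the value is (-3)·(1/4) + 5 = 17/4.
For Player II: with q = P(C1), equating a1's and a3's payoffs gives −3q + 5 = q + 4 ⇒ q = 1/4.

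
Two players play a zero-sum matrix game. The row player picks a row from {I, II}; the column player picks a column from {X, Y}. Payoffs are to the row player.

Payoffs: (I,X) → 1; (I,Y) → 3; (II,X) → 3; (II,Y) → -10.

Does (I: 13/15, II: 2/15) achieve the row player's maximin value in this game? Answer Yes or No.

Against X this mix gives (13/15)·1 + (2/15)·3 = 19/15.
Against Y this mix gives (13/15)·3 + (2/15)·(-10) = 19/15.
All of the column player's active replies (X, Y) yield 19/15, and no column does worse for the row player. The mix makes the column player indifferent and guarantees 19/15, so it is optimal.

Yes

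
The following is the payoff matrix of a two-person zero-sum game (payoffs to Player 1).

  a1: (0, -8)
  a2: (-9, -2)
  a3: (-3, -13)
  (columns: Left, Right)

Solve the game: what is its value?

Row minima: a1 → -8, a2 → -9, a3 → -13; maximin = -8.
Column maxima: Left → 0, Right → -2; minimax = -2.
-8 ≠ -2, so there is no saddle point; optimal play is mixed.
a3 is strictly dominated by a1, so Player 1 never plays it.
On the remaining 2×2 (a1, a2 vs Left, Right):
Let Player 1 play a1 with probability p. Expected payoff against Left: 0p + (-9)(1−p) = 9p − 9; against Right: (-8)p + (-2)(1−p) = −6p − 2.
Setting these equal: 9p − 9 = −6p − 2 ⇒ 15p = 7 ⇒ p = 7/15, and the value is (9)·(7/15) − 9 = -24/5.
For Player 2: with q = P(Left), equating a1's and a2's payoffs gives 8q − 8 = −7q − 2 ⇒ q = 2/5.

-24/5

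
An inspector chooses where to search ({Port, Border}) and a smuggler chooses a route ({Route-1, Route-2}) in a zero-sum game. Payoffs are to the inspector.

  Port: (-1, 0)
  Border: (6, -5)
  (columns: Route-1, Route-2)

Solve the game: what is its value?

Row minima: Port → -1, Border → -5; maximin = -1.
Column maxima: Route-1 → 6, Route-2 → 0; minimax = 0.
-1 ≠ 0, so there is no saddle point; optimal play is mixed.
Let the inspector play Port with probability p. Expected payoff against Route-1: (-1)p + 6(1−p) = −7p + 6; against Route-2: 0p + (-5)(1−p) = 5p − 5.
Setting these equal: −7p + 6 = 5p − 5 ⇒ −12p = -11 ⇒ p = 11/12, and the value is (-7)·(11/12) + 6 = -5/12.
For the smuggler: with q = P(Route-1), equating Port's and Border's payoffs gives −q = 11q − 5 ⇒ q = 5/12.

-5/12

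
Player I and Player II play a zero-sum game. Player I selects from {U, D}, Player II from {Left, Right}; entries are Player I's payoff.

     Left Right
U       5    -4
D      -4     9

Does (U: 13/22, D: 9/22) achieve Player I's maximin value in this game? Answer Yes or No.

Yes

Against Left this mix gives (13/22)·5 + (9/22)·(-4) = 29/22.
Against Right this mix gives (13/22)·(-4) + (9/22)·9 = 29/22.
All of Player II's active replies (Left, Right) yield 29/22, and no column does worse for Player I. The mix makes Player II indifferent and guarantees 29/22, so it is optimal.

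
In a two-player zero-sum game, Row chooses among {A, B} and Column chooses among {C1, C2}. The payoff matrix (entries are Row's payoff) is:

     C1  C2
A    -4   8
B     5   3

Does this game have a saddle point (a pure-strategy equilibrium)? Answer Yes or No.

No

Row minima: A → -4, B → 3; maximin = 3.
Column maxima: C1 → 5, C2 → 8; minimax = 5.
3 ≠ 5, so no pure-strategy equilibrium exists.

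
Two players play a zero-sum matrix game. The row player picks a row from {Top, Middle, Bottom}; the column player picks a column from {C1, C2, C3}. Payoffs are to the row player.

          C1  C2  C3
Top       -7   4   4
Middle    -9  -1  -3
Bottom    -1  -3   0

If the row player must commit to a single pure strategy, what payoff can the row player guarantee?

-3

Row minima: Top → -7, Middle → -9, Bottom → -3.
The best of these is -3.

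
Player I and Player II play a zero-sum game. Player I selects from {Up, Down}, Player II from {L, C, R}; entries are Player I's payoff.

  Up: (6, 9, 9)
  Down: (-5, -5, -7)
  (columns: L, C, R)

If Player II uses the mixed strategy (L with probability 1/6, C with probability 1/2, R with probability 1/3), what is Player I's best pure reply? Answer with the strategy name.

Up

Expected payoff of Up: (1/6)·6 + (1/2)·9 + (1/3)·9 = 17/2.
Expected payoff of Down: (1/6)·(-5) + (1/2)·(-5) + (1/3)·(-7) = -17/3.
The largest is 17/2, so Player I's best response is Up.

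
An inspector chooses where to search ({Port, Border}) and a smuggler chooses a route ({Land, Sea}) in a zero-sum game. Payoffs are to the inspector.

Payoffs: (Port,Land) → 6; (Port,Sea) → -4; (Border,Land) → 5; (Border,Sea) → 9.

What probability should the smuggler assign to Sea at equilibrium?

1/14

Row minima: Port → -4, Border → 5; maximin = 5.
Column maxima: Land → 6, Sea → 9; minimax = 6.
5 ≠ 6, so there is no saddle point; optimal play is mixed.
Let the inspector play Port with probability p. Expected payoff against Land: 6p + 5(1−p) = p + 5; against Sea: (-4)p + 9(1−p) = −13p + 9.
Setting these equal: p + 5 = −13p + 9 ⇒ 14p = 4 ⇒ p = 2/7, and the value is (1)·(2/7) + 5 = 37/7.
For the smuggler: with q = P(Land), equating Port's and Border's payoffs gives 10q − 4 = −4q + 9 ⇒ q = 13/14.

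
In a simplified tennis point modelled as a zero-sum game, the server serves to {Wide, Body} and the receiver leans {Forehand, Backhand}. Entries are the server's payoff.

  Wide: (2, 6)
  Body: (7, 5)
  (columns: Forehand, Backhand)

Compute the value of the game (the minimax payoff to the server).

Row minima: Wide → 2, Body → 5; maximin = 5.
Column maxima: Forehand → 7, Backhand → 6; minimax = 6.
5 ≠ 6, so there is no saddle point; optimal play is mixed.
Let the server play Wide with probability p. Expected payoff against Forehand: 2p + 7(1−p) = −5p + 7; against Backhand: 6p + 5(1−p) = p + 5.
Setting these equal: −5p + 7 = p + 5 ⇒ −6p = -2 ⇒ p = 1/3, and the value is (-5)·(1/3) + 7 = 16/3.
For the receiver: with q = P(Forehand), equating Wide's and Body's payoffs gives −4q + 6 = 2q + 5 ⇒ q = 1/6.

16/3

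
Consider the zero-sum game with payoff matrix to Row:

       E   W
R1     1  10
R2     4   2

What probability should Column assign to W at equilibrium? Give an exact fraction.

Row minima: R1 → 1, R2 → 2; maximin = 2.
Column maxima: E → 4, W → 10; minimax = 4.
2 ≠ 4, so there is no saddle point; optimal play is mixed.
Let Row play R1 with probability p. Expected payoff against E: 1p + 4(1−p) = −3p + 4; against W: 10p + 2(1−p) = 8p + 2.
Setting these equal: −3p + 4 = 8p + 2 ⇒ −11p = -2 ⇒ p = 2/11, and the value is (-3)·(2/11) + 4 = 38/11.
For Column: with q = P(E), equating R1's and R2's payoffs gives −9q + 10 = 2q + 2 ⇒ q = 8/11.

3/11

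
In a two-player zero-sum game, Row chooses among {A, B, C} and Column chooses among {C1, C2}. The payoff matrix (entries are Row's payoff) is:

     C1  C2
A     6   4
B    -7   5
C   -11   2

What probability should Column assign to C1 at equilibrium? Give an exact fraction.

1/14

Row minima: A → 4, B → -7, C → -11; maximin = 4.
Column maxima: C1 → 6, C2 → 5; minimax = 5.
4 ≠ 5, so there is no saddle point; optimal play is mixed.
C is strictly dominated by A, so Row never plays it.
On the remaining 2×2 (A, B vs C1, C2):
Let Row play A with probability p. Expected payoff against C1: 6p + (-7)(1−p) = 13p − 7; against C2: 4p + 5(1−p) = −p + 5.
Setting these equal: 13p − 7 = −p + 5 ⇒ 14p = 12 ⇒ p = 6/7, and the value is (13)·(6/7) − 7 = 29/7.
For Column: with q = P(C1), equating A's and B's payoffs gives 2q + 4 = −12q + 5 ⇒ q = 1/14.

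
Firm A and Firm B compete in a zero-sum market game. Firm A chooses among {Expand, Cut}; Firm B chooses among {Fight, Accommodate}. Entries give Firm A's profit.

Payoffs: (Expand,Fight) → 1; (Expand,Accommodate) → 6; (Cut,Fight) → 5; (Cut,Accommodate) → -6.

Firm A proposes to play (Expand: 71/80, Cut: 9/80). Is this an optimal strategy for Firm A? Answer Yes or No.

Against Fight this mix gives (71/80)·1 + (9/80)·5 = 29/20.
Against Accommodate this mix gives (71/80)·6 + (9/80)·(-6) = 93/20.
Firm B will play Fight, holding Firm A to 29/20. Shifting weight toward the row that does better against Fight would raise this floor (the equalizing mix achieves 9/4 against both Fight and Accommodate), so the proposed strategy is not optimal.

No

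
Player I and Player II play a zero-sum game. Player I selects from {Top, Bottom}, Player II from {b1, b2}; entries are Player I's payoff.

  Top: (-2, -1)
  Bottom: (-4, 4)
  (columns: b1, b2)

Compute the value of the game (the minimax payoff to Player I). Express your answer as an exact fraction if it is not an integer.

-2

Row minima: Top → -2, Bottom → -4; maximin = -2.
Column maxima: b1 → -2, b2 → 4; minimax = -2.
Since maximin = minimax = -2, there is a saddle point and the value is -2.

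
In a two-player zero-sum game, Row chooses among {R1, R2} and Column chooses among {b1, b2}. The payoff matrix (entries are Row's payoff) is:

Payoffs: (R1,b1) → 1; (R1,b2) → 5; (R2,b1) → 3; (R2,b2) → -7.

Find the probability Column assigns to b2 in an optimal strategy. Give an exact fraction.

Row minima: R1 → 1, R2 → -7; maximin = 1.
Column maxima: b1 → 3, b2 → 5; minimax = 3.
1 ≠ 3, so there is no saddle point; optimal play is mixed.
Let Row play R1 with probability p. Expected payoff against b1: 1p + 3(1−p) = −2p + 3; against b2: 5p + (-7)(1−p) = 12p − 7.
Setting these equal: −2p + 3 = 12p − 7 ⇒ −14p = -10 ⇒ p = 5/7, and the value is (-2)·(5/7) + 3 = 11/7.
For Column: with q = P(b1), equating R1's and R2's payoffs gives −4q + 5 = 10q − 7 ⇒ q = 6/7.

1/7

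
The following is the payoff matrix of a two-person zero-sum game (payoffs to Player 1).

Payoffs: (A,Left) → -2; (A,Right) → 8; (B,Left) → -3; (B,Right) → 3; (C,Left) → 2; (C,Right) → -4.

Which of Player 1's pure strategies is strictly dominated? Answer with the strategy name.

A gives a strictly higher payoff than B against every column: -2 > -3, 8 > 3.
So B is strictly dominated and Player 1 never plays it.

B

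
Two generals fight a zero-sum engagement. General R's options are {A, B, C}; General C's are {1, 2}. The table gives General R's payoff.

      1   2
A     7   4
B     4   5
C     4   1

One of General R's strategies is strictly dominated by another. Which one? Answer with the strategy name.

A gives a strictly higher payoff than C against every column: 7 > 4, 4 > 1.
So C is strictly dominated and General R never plays it.

C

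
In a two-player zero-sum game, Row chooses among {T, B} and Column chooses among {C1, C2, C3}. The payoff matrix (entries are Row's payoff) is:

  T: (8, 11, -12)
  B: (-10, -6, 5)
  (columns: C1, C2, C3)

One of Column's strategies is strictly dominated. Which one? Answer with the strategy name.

C1 holds Row's payoff strictly below C2 in every row: 8 < 11, -10 < -6.
So C2 is strictly dominated for Column.

C2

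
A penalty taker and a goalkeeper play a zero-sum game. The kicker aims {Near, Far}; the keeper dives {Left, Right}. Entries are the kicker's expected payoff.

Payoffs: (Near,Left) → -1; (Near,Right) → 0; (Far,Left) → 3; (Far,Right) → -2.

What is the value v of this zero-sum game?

-1/3

Row minima: Near → -1, Far → -2; maximin = -1.
Column maxima: Left → 3, Right → 0; minimax = 0.
-1 ≠ 0, so there is no saddle point; optimal play is mixed.
Let the kicker play Near with probability p. Expected payoff against Left: (-1)p + 3(1−p) = −4p + 3; against Right: 0p + (-2)(1−p) = 2p − 2.
Setting these equal: −4p + 3 = 2p − 2 ⇒ −6p = -5 ⇒ p = 5/6, and the value is (-4)·(5/6) + 3 = -1/3.
For the keeper: with q = P(Left), equating Near's and Far's payoffs gives −q = 5q − 2 ⇒ q = 1/3.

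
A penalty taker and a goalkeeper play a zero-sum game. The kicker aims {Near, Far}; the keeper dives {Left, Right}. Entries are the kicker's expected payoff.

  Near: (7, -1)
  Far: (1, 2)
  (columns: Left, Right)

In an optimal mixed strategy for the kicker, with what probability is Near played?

Row minima: Near → -1, Far → 1; maximin = 1.
Column maxima: Left → 7, Right → 2; minimax = 2.
1 ≠ 2, so there is no saddle point; optimal play is mixed.
Let the kicker play Near with probability p. Expected payoff against Left: 7p + 1(1−p) = 6p + 1; against Right: (-1)p + 2(1−p) = −3p + 2.
Setting these equal: 6p + 1 = −3p + 2 ⇒ 9p = 1 ⇒ p = 1/9, and the value is (6)·(1/9) + 1 = 5/3.
For the keeper: with q = P(Left), equating Near's and Far's payoffs gives 8q − 1 = −q + 2 ⇒ q = 1/3.

1/9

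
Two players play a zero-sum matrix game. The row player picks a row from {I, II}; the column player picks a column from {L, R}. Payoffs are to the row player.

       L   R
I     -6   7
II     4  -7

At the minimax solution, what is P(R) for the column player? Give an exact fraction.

5/12

Row minima: I → -6, II → -7; maximin = -6.
Column maxima: L → 4, R → 7; minimax = 4.
-6 ≠ 4, so there is no saddle point; optimal play is mixed.
Let the row player play I with probability p. Expected payoff against L: (-6)p + 4(1−p) = −10p + 4; against R: 7p + (-7)(1−p) = 14p − 7.
Setting these equal: −10p + 4 = 14p − 7 ⇒ −24p = -11 ⇒ p = 11/24, and the value is (-10)·(11/24) + 4 = -7/12.
For the column player: with q = P(L), equating I's and II's payoffs gives −13q + 7 = 11q − 7 ⇒ q = 7/12.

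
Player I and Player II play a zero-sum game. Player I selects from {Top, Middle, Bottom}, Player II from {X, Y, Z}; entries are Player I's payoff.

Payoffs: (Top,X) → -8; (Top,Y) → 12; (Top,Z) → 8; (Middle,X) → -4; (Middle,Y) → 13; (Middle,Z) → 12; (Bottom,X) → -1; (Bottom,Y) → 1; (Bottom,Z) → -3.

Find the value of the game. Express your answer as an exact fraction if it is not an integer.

-4/3

Row minima: Top → -8, Middle → -4, Bottom → -3; maximin = -3.
Column maxima: X → -1, Y → 13, Z → 12; minimax = -1.
-3 ≠ -1, so there is no saddle point; optimal play is mixed.
Top is strictly dominated by Middle, so Player I never plays it.
Y is strictly dominated by X (it gives Player I strictly more in every row), so Player II never plays it.
On the remaining 2×2 (Middle, Bottom vs X, Z):
Let Player I play Middle with probability p. Expected payoff against X: (-4)p + (-1)(1−p) = −3p − 1; against Z: 12p + (-3)(1−p) = 15p − 3.
Setting these equal: −3p − 1 = 15p − 3 ⇒ −18p = -2 ⇒ p = 1/9, and the value is (-3)·(1/9) − 1 = -4/3.
For Player II: with q = P(X), equating Middle's and Bottom's payoffs gives −16q + 12 = 2q − 3 ⇒ q = 5/6.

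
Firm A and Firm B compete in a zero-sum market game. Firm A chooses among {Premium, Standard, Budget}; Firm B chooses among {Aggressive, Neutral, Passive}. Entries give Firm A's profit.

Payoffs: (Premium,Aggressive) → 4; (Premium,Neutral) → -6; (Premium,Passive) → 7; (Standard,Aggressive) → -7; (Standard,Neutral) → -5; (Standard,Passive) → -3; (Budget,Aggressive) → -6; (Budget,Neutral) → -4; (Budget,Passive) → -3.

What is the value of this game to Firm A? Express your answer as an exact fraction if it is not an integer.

-13/3

Row minima: Premium → -6, Standard → -7, Budget → -6; maximin = -6.
Column maxima: Aggressive → 4, Neutral → -4, Passive → 7; minimax = -4.
-6 ≠ -4, so there is no saddle point; optimal play is mixed.
Passive is strictly dominated by Aggressive (it gives Firm A strictly more in every row), so Firm B never plays it.
With Passive eliminated, Standard is strictly dominated by Budget (Budget gives Firm A strictly more in every remaining column), so Firm A never plays it.
On the remaining 2×2 (Premium, Budget vs Aggressive, Neutral):
Let Firm A play Premium with probability p. Expected payoff against Aggressive: 4p + (-6)(1−p) = 10p − 6; against Neutral: (-6)p + (-4)(1−p) = −2p − 4.
Setting these equal: 10p − 6 = −2p − 4 ⇒ 12p = 2 ⇒ p = 1/6, and the value is (10)·(1/6) − 6 = -13/3.
For Firm B: with q = P(Aggressive), equating Premium's and Budget's payoffs gives 10q − 6 = −2q − 4 ⇒ q = 1/6.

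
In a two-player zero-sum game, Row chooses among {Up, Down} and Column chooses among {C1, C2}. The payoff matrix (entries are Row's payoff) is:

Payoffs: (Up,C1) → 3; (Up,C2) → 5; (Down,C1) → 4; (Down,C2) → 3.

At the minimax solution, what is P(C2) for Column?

1/3

Row minima: Up → 3, Down → 3; maximin = 3.
Column maxima: C1 → 4, C2 → 5; minimax = 4.
3 ≠ 4, so there is no saddle point; optimal play is mixed.
Let Row play Up with probability p. Expected payoff against C1: 3p + 4(1−p) = −p + 4; against C2: 5p + 3(1−p) = 2p + 3.
Setting these equal: −p + 4 = 2p + 3 ⇒ −3p = -1 ⇒ p = 1/3, and the value is (-1)·(1/3) + 4 = 11/3.
For Column: with q = P(C1), equating Up's and Down's payoffs gives −2q + 5 = q + 3 ⇒ q = 2/3.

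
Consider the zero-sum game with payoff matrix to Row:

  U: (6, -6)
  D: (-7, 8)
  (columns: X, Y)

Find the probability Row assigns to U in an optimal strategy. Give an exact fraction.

5/9

Row minima: U → -6, D → -7; maximin = -6.
Column maxima: X → 6, Y → 8; minimax = 6.
-6 ≠ 6, so there is no saddle point; optimal play is mixed.
Let Row play U with probability p. Expected payoff against X: 6p + (-7)(1−p) = 13p − 7; against Y: (-6)p + 8(1−p) = −14p + 8.
Setting these equal: 13p − 7 = −14p + 8 ⇒ 27p = 15 ⇒ p = 5/9, and the value is (13)·(5/9) − 7 = 2/9.
For Column: with q = P(X), equating U's and D's payoffs gives 12q − 6 = −15q + 8 ⇒ q = 14/27.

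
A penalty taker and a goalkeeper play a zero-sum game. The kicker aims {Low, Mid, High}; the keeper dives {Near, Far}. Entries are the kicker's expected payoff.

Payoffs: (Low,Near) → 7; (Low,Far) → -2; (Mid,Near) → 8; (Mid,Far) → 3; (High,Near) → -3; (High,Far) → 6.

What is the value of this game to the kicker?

Row minima: Low → -2, Mid → 3, High → -3; maximin = 3.
Column maxima: Near → 8, Far → 6; minimax = 6.
3 ≠ 6, so there is no saddle point; optimal play is mixed.
Low is strictly dominated by Mid, so the kicker never plays it.
On the remaining 2×2 (Mid, High vs Near, Far):
Let the kicker play Mid with probability p. Expected payoff against Near: 8p + (-3)(1−p) = 11p − 3; against Far: 3p + 6(1−p) = −3p + 6.
Setting these equal: 11p − 3 = −3p + 6 ⇒ 14p = 9 ⇒ p = 9/14, and the value is (11)·(9/14) − 3 = 57/14.
For the keeper: with q = P(Near), equating Mid's and High's payoffs gives 5q + 3 = −9q + 6 ⇒ q = 3/14.

57/14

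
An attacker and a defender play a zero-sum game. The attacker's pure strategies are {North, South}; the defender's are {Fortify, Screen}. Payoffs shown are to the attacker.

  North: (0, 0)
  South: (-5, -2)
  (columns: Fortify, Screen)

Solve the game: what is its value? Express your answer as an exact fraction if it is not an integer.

0

Row minima: North → 0, South → -5; maximin = 0.
Column maxima: Fortify → 0, Screen → 0; minimax = 0.
Since maximin = minimax = 0, there is a saddle point and the value is 0.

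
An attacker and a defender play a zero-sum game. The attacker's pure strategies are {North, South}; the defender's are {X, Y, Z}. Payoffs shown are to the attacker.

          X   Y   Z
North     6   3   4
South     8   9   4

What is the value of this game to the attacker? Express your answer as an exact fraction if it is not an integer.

4

Row minima: North → 3, South → 4; maximin = 4.
Column maxima: X → 8, Y → 9, Z → 4; minimax = 4.
Since maximin = minimax = 4, there is a saddle point and the value is 4.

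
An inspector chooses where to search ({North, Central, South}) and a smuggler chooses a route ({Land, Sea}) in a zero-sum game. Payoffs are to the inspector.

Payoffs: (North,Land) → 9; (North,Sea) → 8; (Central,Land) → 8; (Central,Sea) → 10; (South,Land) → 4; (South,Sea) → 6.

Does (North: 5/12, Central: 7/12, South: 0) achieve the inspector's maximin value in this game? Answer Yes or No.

Against Land this mix gives (5/12)·9 + (7/12)·8 = 101/12.
Against Sea this mix gives (5/12)·8 + (7/12)·10 = 55/6.
The smuggler will play Land, holding the inspector to 101/12. Shifting weight toward the row that does better against Land would raise this floor (the equalizing mix achieves 26/3 against both Land and Sea), so the proposed strategy is not optimal.

No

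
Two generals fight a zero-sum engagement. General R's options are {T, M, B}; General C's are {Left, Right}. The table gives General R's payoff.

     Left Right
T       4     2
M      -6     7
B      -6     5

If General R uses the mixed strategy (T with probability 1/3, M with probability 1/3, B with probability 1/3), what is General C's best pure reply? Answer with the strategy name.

If General C plays Left, General R's expected payoff is (1/3)·4 + (1/3)·(-6) + (1/3)·(-6) = -8/3.
If General C plays Right, General R's expected payoff is (1/3)·2 + (1/3)·7 + (1/3)·5 = 14/3.
General C minimizes General R's payoff; the smallest is -8/3, so the best response is Left.

Left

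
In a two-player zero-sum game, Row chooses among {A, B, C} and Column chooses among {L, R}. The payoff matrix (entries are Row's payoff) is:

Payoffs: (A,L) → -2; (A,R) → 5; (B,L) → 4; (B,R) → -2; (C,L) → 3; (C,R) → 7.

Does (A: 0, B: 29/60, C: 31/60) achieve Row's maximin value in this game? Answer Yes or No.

Against L this mix gives (29/60)·4 + (31/60)·3 = 209/60.
Against R this mix gives (29/60)·(-2) + (31/60)·7 = 53/20.
Column will play R, holding Row to 53/20. Shifting weight toward the row that does better against R would raise this floor (the equalizing mix achieves 17/5 against both R and L), so the proposed strategy is not optimal.

No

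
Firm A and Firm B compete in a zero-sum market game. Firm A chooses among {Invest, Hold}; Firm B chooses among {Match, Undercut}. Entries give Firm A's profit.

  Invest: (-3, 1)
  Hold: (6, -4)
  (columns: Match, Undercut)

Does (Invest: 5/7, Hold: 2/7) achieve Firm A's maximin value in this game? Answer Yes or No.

Yes

Against Match this mix gives (5/7)·(-3) + (2/7)·6 = -3/7.
Against Undercut this mix gives (5/7)·1 + (2/7)·(-4) = -3/7.
All of Firm B's active replies (Match, Undercut) yield -3/7, and no column does worse for Firm A. The mix makes Firm B indifferent and guarantees -3/7, so it is optimal.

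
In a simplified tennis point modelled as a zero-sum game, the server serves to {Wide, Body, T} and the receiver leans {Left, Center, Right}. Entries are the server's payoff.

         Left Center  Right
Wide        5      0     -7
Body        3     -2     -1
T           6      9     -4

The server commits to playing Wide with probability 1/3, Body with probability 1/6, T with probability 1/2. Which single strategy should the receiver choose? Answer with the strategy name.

Right

If the receiver plays Left, the server's expected payoff is (1/3)·5 + (1/6)·3 + (1/2)·6 = 31/6.
If the receiver plays Center, the server's expected payoff is (1/3)·0 + (1/6)·(-2) + (1/2)·9 = 25/6.
If the receiver plays Right, the server's expected payoff is (1/3)·(-7) + (1/6)·(-1) + (1/2)·(-4) = -9/2.
The receiver minimizes the server's payoff; the smallest is -9/2, so the best response is Right.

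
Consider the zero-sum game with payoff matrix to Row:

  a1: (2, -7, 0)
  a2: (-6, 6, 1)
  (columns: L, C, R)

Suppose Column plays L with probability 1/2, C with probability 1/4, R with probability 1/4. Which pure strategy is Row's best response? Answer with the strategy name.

a1

Expected payoff of a1: (1/2)·2 + (1/4)·(-7) + (1/4)·0 = -3/4.
Expected payoff of a2: (1/2)·(-6) + (1/4)·6 + (1/4)·1 = -5/4.
The largest is -3/4, so Row's best response is a1.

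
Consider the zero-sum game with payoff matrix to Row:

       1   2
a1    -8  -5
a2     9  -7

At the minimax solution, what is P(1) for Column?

Row minima: a1 → -8, a2 → -7; maximin = -7.
Column maxima: 1 → 9, 2 → -5; minimax = -5.
-7 ≠ -5, so there is no saddle point; optimal play is mixed.
Let Row play a1 with probability p. Expected payoff against 1: (-8)p + 9(1−p) = −17p + 9; against 2: (-5)p + (-7)(1−p) = 2p − 7.
Setting these equal: −17p + 9 = 2p − 7 ⇒ −19p = -16 ⇒ p = 16/19, and the value is (-17)·(16/19) + 9 = -101/19.
For Column: with q = P(1), equating a1's and a2's payoffs gives −3q − 5 = 16q − 7 ⇒ q = 2/19.

2/19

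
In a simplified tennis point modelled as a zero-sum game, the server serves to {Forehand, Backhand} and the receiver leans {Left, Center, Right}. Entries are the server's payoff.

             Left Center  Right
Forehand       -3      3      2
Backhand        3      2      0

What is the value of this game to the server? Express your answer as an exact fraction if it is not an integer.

3/4

Row minima: Forehand → -3, Backhand → 0; maximin = 0.
Column maxima: Left → 3, Center → 3, Right → 2; minimax = 2.
0 ≠ 2, so there is no saddle point; optimal play is mixed.
Center is strictly dominated by Right (it gives the server strictly more in every row), so the receiver never plays it.
On the remaining 2×2 (Forehand, Backhand vs Left, Right):
Let the server play Forehand with probability p. Expected payoff against Left: (-3)p + 3(1−p) = −6p + 3; against Right: 2p + 0(1−p) = 2p.
Setting these equal: −6p + 3 = 2p ⇒ −8p = -3 ⇒ p = 3/8, and the value is (-6)·(3/8) + 3 = 3/4.
For the receiver: with q = P(Left), equating Forehand's and Backhand's payoffs gives −5q + 2 = 3q ⇒ q = 1/4.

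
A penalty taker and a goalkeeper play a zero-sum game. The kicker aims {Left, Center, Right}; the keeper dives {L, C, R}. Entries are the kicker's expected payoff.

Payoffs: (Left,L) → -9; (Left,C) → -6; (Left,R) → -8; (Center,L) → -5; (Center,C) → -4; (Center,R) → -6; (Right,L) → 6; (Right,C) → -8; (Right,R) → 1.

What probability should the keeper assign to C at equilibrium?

7/11

Row minima: Left → -9, Center → -6, Right → -8; maximin = -6.
Column maxima: L → 6, C → -4, R → 1; minimax = -4.
-6 ≠ -4, so there is no saddle point; optimal play is mixed.
Left is strictly dominated by Center, so the kicker never plays it.
With Left eliminated, L is strictly dominated by R (it gives the kicker strictly more in every remaining row), so the keeper never plays it.
On the remaining 2×2 (Center, Right vs C, R):
Let the kicker play Center with probability p. Expected payoff against C: (-4)p + (-8)(1−p) = 4p − 8; against R: (-6)p + 1(1−p) = −7p + 1.
Setting these equal: 4p − 8 = −7p + 1 ⇒ 11p = 9 ⇒ p = 9/11, and the value is (4)·(9/11) − 8 = -52/11.
For the keeper: with q = P(C), equating Center's and Right's payoffs gives 2q − 6 = −9q + 1 ⇒ q = 7/11.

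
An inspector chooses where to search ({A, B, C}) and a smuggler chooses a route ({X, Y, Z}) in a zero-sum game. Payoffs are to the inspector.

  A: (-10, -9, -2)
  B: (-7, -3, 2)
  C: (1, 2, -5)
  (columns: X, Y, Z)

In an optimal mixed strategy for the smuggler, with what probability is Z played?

Row minima: A → -10, B → -7, C → -5; maximin = -5.
Column maxima: X → 1, Y → 2, Z → 2; minimax = 1.
-5 ≠ 1, so there is no saddle point; optimal play is mixed.
A is strictly dominated by B, so the inspector never plays it.
Y is strictly dominated by X (it gives the inspector strictly more in every row), so the smuggler never plays it.
On the remaining 2×2 (B, C vs X, Z):
Let the inspector play B with probability p. Expected payoff against X: (-7)p + 1(1−p) = −8p + 1; against Z: 2p + (-5)(1−p) = 7p − 5.
Setting these equal: −8p + 1 = 7p − 5 ⇒ −15p = -6 ⇒ p = 2/5, and the value is (-8)·(2/5) + 1 = -11/5.
For the smuggler: with q = P(X), equating B's and C's payoffs gives −9q + 2 = 6q − 5 ⇒ q = 7/15.

8/15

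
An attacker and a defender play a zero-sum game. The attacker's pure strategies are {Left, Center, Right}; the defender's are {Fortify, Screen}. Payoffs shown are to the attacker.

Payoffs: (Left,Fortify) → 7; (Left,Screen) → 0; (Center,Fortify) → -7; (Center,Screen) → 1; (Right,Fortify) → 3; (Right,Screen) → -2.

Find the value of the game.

Row minima: Left → 0, Center → -7, Right → -2; maximin = 0.
Column maxima: Fortify → 7, Screen → 1; minimax = 1.
0 ≠ 1, so there is no saddle point; optimal play is mixed.
Right is strictly dominated by Left, so the attacker never plays it.
On the remaining 2×2 (Left, Center vs Fortify, Screen):
Let the attacker play Left with probability p. Expected payoff against Fortify: 7p + (-7)(1−p) = 14p − 7; against Screen: 0p + 1(1−p) = −p + 1.
Setting these equal: 14p − 7 = −p + 1 ⇒ 15p = 8 ⇒ p = 8/15, and the value is (14)·(8/15) − 7 = 7/15.
For the defender: with q = P(Fortify), equating Left's and Center's payoffs gives 7q = −8q + 1 ⇒ q = 1/15.

7/15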